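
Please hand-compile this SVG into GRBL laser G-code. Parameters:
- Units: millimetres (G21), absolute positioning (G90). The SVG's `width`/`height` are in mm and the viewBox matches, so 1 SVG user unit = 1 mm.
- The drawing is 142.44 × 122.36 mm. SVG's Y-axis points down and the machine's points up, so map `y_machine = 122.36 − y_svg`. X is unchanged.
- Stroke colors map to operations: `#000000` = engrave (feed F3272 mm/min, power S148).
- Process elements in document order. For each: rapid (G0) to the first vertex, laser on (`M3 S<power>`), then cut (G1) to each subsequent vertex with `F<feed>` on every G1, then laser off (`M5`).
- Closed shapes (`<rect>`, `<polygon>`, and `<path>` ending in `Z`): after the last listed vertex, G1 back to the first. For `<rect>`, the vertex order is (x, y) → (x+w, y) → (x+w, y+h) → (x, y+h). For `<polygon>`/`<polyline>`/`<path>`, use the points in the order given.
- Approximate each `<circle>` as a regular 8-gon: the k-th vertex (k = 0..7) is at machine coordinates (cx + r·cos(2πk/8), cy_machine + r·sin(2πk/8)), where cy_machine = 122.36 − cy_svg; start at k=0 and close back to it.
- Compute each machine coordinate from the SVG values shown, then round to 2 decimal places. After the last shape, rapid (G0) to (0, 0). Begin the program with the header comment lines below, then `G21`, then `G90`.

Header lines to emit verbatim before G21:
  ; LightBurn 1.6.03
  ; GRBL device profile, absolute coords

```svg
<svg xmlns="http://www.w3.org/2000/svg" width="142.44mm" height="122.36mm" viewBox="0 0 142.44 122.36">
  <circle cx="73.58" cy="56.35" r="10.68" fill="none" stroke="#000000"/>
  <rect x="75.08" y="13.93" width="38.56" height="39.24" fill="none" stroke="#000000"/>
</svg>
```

1 u = 1 mm; y_m = 122.36 − y.

[1] `<circle>` circle, #000000→engrave S148 F3272: (84.26,66.01) → (81.13,73.56) → (73.58,76.69) → (66.03,73.56) → (62.90,66.01) → (66.03,58.46) → (73.58,55.33) → (81.13,58.46) → (84.26,66.01) (closed)

[2] `<rect>` rectangle, #000000→engrave S148 F3272: (75.08,108.43) → (113.64,108.43) → (113.64,69.19) → (75.08,69.19) → (75.08,108.43) (closed)

; LightBurn 1.6.03
; GRBL device profile, absolute coords
G21
G90
G0 X84.26 Y66.01
M3 S148
G1 X81.13 Y73.56 F3272
G1 X73.58 Y76.69 F3272
G1 X66.03 Y73.56 F3272
G1 X62.90 Y66.01 F3272
G1 X66.03 Y58.46 F3272
G1 X73.58 Y55.33 F3272
G1 X81.13 Y58.46 F3272
G1 X84.26 Y66.01 F3272
M5
G0 X75.08 Y108.43
M3 S148
G1 X113.64 Y108.43 F3272
G1 X113.64 Y69.19 F3272
G1 X75.08 Y69.19 F3272
G1 X75.08 Y108.43 F3272
M5
G0 X0.00 Y0.00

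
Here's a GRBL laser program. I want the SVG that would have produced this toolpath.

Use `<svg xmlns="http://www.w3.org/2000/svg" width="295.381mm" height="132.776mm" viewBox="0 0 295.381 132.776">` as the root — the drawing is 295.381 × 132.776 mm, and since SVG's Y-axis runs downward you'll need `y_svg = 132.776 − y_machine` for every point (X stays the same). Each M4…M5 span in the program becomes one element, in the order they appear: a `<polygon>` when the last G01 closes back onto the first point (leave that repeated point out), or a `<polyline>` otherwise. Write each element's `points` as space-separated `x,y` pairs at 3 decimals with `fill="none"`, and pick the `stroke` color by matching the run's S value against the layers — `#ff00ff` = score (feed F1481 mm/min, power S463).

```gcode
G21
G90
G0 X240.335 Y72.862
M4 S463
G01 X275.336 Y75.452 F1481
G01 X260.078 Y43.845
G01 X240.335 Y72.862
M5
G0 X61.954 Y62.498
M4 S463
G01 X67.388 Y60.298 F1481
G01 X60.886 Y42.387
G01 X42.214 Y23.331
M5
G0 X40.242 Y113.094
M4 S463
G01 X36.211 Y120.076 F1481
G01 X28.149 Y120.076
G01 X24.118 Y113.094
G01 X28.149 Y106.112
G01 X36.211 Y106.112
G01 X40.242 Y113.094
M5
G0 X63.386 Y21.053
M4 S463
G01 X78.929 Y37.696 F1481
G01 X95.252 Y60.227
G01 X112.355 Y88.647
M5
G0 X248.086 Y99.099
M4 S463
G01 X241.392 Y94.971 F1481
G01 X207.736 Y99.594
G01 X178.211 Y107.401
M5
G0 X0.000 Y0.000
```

Machine Y-up, SVG Y-down with viewBox height 132.776, so y_svg = 132.776 − y_machine; X carries over. Every run uses S463, so all elements get stroke `#ff00ff` (score).

Run 1: The run returns to its start, so emit a `<polygon>` with points (Y-flipped): 240.335,59.914 275.336,57.324 260.078,88.931.

Run 2: The run is open, so emit a `<polyline>` with points (Y-flipped): 61.954,70.278 67.388,72.478 60.886,90.389 42.214,109.445.

Run 3: The run returns to its start, so emit a `<polygon>` with points (Y-flipped): 40.242,19.682 36.211,12.700 28.149,12.700 24.118,19.682 28.149,26.664 36.211,26.664.

Run 4: The run is open, so emit a `<polyline>` with points (Y-flipped): 63.386,111.723 78.929,95.080 95.252,72.549 112.355,44.129.

Run 5: The run is open, so emit a `<polyline>` with points (Y-flipped): 248.086,33.677 241.392,37.805 207.736,33.182 178.211,25.375.

<svg xmlns="http://www.w3.org/2000/svg" width="295.381mm" height="132.776mm" viewBox="0 0 295.381 132.776">
  <polygon points="240.335,59.914 275.336,57.324 260.078,88.931" fill="none" stroke="#ff00ff"/>
  <polyline points="61.954,70.278 67.388,72.478 60.886,90.389 42.214,109.445" fill="none" stroke="#ff00ff"/>
  <polygon points="40.242,19.682 36.211,12.700 28.149,12.700 24.118,19.682 28.149,26.664 36.211,26.664" fill="none" stroke="#ff00ff"/>
  <polyline points="63.386,111.723 78.929,95.080 95.252,72.549 112.355,44.129" fill="none" stroke="#ff00ff"/>
  <polyline points="248.086,33.677 241.392,37.805 207.736,33.182 178.211,25.375" fill="none" stroke="#ff00ff"/>
</svg>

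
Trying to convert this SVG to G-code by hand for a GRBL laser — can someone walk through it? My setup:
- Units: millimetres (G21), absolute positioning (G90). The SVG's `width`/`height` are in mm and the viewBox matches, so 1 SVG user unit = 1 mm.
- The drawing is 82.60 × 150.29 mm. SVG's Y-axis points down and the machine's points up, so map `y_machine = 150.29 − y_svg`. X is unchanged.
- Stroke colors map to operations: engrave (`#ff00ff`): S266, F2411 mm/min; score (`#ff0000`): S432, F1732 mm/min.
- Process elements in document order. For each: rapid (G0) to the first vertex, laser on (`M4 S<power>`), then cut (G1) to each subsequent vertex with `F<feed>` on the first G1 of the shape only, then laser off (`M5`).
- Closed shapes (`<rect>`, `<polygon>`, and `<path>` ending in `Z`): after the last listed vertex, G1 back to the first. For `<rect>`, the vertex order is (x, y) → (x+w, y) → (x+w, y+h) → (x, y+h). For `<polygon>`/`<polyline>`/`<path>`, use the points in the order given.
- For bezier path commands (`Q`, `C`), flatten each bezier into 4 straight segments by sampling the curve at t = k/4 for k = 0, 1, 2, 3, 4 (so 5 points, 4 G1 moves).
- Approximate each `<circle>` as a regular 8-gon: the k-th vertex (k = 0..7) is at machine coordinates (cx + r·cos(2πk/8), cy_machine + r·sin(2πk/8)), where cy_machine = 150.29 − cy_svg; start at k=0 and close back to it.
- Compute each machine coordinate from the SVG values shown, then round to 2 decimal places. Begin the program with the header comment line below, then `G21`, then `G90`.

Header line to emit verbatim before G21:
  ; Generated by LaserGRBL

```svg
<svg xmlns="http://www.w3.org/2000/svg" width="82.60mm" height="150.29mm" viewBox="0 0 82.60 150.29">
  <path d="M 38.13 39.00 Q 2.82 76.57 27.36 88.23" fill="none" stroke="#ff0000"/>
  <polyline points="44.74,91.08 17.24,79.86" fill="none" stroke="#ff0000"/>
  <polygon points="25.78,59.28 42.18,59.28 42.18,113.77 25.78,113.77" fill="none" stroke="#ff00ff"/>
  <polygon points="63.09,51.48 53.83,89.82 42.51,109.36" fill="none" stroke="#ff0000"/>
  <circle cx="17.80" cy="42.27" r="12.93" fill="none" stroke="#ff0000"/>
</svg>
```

viewBox `0 0 82.60 150.29` with mm width/height → 1 unit = 1 mm. Flip: y_m = 150.29 − y_svg.

**Shape 1** — `<path>` quadratic bezier, stroke `#ff0000` → score (S432, F1732). Control points (SVG): P0=(38.13,39.00), P1=(2.82,76.57), P2=(27.36,88.23); sampled at t=k/4. Machine vertices: (38.13,111.29) → (24.22,94.12) → (17.78,80.20) → (18.83,69.51) → (27.36,62.06). Open path.

**Shape 2** — `<polyline>` line segment, stroke `#ff0000` → score (S432, F1732). Machine vertices: (44.74,59.21) → (17.24,70.43). Open path.

**Shape 3** — `<polygon>` rectangle, stroke `#ff00ff` → engrave (S266, F2411). Machine vertices: (25.78,91.01) → (42.18,91.01) → (42.18,36.52) → (25.78,36.52) → (25.78,91.01). Closed: final G1 returns to the first vertex.

**Shape 4** — `<polygon>` closed polygon, stroke `#ff0000` → score (S432, F1732). Machine vertices: (63.09,98.81) → (53.83,60.47) → (42.51,40.93) → (63.09,98.81). Closed: final G1 returns to the first vertex.

**Shape 5** — `<circle>` circle, stroke `#ff0000` → score (S432, F1732). Machine vertices: (30.73,108.02) → (26.94,117.16) → (17.80,120.95) → (8.66,117.16) → (4.87,108.02) → (8.66,98.88) → (17.80,95.09) → (26.94,98.88) → (30.73,108.02). Closed: final G1 returns to the first vertex.

; Generated by LaserGRBL
G21
G90
G0 X38.13 Y111.29
M4 S432
G1 X24.22 Y94.12 F1732
G1 X17.78 Y80.20
G1 X18.83 Y69.51
G1 X27.36 Y62.06
M5
G0 X44.74 Y59.21
M4 S432
G1 X17.24 Y70.43 F1732
M5
G0 X25.78 Y91.01
M4 S266
G1 X42.18 Y91.01 F2411
G1 X42.18 Y36.52
G1 X25.78 Y36.52
G1 X25.78 Y91.01
M5
G0 X63.09 Y98.81
M4 S432
G1 X53.83 Y60.47 F1732
G1 X42.51 Y40.93
G1 X63.09 Y98.81
M5
G0 X30.73 Y108.02
M4 S432
G1 X26.94 Y117.16 F1732
G1 X17.80 Y120.95
G1 X8.66 Y117.16
G1 X4.87 Y108.02
G1 X8.66 Y98.88
G1 X17.80 Y95.09
G1 X26.94 Y98.88
G1 X30.73 Y108.02
M5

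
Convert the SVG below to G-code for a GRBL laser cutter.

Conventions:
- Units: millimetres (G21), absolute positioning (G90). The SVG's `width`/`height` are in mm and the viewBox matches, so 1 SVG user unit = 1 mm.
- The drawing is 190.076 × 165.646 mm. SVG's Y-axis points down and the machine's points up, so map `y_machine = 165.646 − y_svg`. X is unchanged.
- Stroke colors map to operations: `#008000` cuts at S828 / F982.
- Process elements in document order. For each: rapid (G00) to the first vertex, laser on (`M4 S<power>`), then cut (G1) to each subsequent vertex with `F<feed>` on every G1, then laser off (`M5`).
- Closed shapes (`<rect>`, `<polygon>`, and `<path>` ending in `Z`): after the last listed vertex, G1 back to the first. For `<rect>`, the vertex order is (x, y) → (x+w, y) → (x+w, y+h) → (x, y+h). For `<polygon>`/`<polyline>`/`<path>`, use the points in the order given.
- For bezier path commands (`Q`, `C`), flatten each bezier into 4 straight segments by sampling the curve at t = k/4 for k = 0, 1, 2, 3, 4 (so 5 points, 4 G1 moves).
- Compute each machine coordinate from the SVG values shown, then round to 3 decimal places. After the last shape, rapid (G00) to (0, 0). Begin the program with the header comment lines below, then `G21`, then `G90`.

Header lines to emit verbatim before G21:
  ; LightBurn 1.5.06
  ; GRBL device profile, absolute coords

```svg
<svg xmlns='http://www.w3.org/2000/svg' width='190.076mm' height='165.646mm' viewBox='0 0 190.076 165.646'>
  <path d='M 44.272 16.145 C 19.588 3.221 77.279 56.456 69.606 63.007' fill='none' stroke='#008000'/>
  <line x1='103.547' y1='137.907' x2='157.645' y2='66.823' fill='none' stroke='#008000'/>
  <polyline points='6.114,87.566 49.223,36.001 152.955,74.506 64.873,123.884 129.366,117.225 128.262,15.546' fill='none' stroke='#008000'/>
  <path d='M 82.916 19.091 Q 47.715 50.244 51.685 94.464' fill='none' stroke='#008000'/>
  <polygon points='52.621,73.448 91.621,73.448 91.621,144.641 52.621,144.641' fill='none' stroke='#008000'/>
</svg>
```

Since the viewBox matches the mm dimensions, user units are millimetres directly. The only transform is the Y-flip y_m = 165.646 − y_svg.

Shape 1 is a cubic bezier drawn with `<path>`. Its stroke #008000 means cut at S828, F982. After flipping Y the toolpath is (44.272,149.501) → (38.896,148.552) → (50.560,133.373) → (65.413,114.542) → (69.606,102.639).

Shape 2 is a line segment drawn with `<line>`. Its stroke #008000 means cut at S828, F982. After flipping Y the toolpath is (103.547,27.739) → (157.645,98.823).

Shape 3 is a open polyline drawn with `<polyline>`. Its stroke #008000 means cut at S828, F982. After flipping Y the toolpath is (6.114,78.080) → (49.223,129.645) → (152.955,91.140) → (64.873,41.762) → (129.366,48.421) → (128.262,150.100).

Shape 4 is a quadratic bezier drawn with `<path>`. Its stroke #008000 means cut at S828, F982. After flipping Y the toolpath is (82.916,146.555) → (67.764,130.162) → (57.508,112.135) → (52.148,92.475) → (51.685,71.182).

Shape 5 is a rectangle drawn with `<polygon>`. Its stroke #008000 means cut at S828, F982. After flipping Y the toolpath is (52.621,92.198) → (91.621,92.198) → (91.621,21.005) → (52.621,21.005) → (52.621,92.198), returning to the start.

; LightBurn 1.5.06
; GRBL device profile, absolute coords
G21
G90
G00 X44.272 Y149.501
M4 S828
G1 X38.896 Y148.552 F982
G1 X50.560 Y133.373 F982
G1 X65.413 Y114.542 F982
G1 X69.606 Y102.639 F982
M5
G00 X103.547 Y27.739
M4 S828
G1 X157.645 Y98.823 F982
M5
G00 X6.114 Y78.080
M4 S828
G1 X49.223 Y129.645 F982
G1 X152.955 Y91.140 F982
G1 X64.873 Y41.762 F982
G1 X129.366 Y48.421 F982
G1 X128.262 Y150.100 F982
M5
G00 X82.916 Y146.555
M4 S828
G1 X67.764 Y130.162 F982
G1 X57.508 Y112.135 F982
G1 X52.148 Y92.475 F982
G1 X51.685 Y71.182 F982
M5
G00 X52.621 Y92.198
M4 S828
G1 X91.621 Y92.198 F982
G1 X91.621 Y21.005 F982
G1 X52.621 Y21.005 F982
G1 X52.621 Y92.198 F982
M5
G00 X0.000 Y0.000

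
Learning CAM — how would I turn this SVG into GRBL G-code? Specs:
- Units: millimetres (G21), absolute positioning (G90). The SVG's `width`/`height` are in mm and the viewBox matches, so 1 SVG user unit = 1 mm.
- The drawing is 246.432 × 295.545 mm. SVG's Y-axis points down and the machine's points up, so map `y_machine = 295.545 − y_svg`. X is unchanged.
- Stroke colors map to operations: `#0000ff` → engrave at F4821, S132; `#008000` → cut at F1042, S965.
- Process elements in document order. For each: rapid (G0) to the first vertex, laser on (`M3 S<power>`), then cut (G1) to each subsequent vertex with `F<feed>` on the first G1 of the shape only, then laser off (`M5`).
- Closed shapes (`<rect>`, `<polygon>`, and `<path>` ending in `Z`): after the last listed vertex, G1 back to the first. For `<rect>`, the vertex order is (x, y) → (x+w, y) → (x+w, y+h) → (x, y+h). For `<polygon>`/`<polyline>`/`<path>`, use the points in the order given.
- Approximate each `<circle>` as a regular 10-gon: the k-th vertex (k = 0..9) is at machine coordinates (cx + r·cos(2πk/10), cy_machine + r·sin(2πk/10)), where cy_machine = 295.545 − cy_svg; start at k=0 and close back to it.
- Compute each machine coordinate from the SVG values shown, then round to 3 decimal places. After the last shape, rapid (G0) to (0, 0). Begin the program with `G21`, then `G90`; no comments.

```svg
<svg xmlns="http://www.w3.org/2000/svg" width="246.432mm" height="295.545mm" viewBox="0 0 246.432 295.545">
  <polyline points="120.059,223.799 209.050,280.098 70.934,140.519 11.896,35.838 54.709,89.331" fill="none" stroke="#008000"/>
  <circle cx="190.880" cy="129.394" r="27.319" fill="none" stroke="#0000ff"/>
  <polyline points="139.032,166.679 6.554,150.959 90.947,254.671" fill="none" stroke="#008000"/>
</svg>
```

G21
G90
G0 X120.059 Y71.746
M3 S965
G1 X209.050 Y15.447 F1042
G1 X70.934 Y155.026
G1 X11.896 Y259.707
G1 X54.709 Y206.214
M5
G0 X218.199 Y166.151
M3 S132
G1 X212.982 Y182.209 F4821
G1 X199.322 Y192.133
G1 X182.438 Y192.133
G1 X168.778 Y182.209
G1 X163.561 Y166.151
G1 X168.778 Y150.093
G1 X182.438 Y140.169
G1 X199.322 Y140.169
G1 X212.982 Y150.093
G1 X218.199 Y166.151
M5
G0 X139.032 Y128.866
M3 S965
G1 X6.554 Y144.586 F1042
G1 X90.947 Y40.874
M5
G0 X0.000 Y0.000

Since the viewBox matches the mm dimensions, user units are millimetres directly. The only transform is the Y-flip y_m = 295.545 − y_svg.

Shape 1 is a open polyline drawn with `<polyline>`. Its stroke #008000 means cut at S965, F1042. After flipping Y the toolpath is (120.059,71.746) → (209.050,15.447) → (70.934,155.026) → (11.896,259.707) → (54.709,206.214).

Shape 2 is a circle drawn with `<circle>`. Its stroke #0000ff means engrave at S132, F4821. After flipping Y the toolpath is (218.199,166.151) → (212.982,182.209) → (199.322,192.133) → (182.438,192.133) → (168.778,182.209) → (163.561,166.151) → (168.778,150.093) → (182.438,140.169) → (199.322,140.169) → (212.982,150.093) → (218.199,166.151), returning to the start.

Shape 3 is a open polyline drawn with `<polyline>`. Its stroke #008000 means cut at S965, F1042. After flipping Y the toolpath is (139.032,128.866) → (6.554,144.586) → (90.947,40.874).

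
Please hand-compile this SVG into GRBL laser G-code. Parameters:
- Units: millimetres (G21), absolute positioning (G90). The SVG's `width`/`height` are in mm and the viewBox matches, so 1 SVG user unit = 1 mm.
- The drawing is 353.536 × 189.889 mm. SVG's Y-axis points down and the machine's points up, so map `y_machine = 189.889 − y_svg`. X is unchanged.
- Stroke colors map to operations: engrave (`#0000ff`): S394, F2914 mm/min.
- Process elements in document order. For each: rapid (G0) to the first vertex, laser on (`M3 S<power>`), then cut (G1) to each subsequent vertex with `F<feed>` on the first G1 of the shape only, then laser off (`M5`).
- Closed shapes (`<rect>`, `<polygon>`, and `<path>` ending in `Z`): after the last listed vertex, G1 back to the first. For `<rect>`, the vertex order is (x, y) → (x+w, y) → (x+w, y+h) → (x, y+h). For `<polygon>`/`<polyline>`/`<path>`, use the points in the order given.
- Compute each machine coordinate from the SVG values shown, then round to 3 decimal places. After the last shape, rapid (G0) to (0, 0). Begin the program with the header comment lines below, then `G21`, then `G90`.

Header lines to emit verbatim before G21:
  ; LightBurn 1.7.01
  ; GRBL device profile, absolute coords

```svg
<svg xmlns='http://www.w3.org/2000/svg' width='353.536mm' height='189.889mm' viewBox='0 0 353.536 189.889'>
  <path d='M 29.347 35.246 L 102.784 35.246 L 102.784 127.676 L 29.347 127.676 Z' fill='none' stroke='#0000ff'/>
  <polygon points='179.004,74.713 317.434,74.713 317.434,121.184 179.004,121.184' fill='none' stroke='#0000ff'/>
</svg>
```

; LightBurn 1.7.01
; GRBL device profile, absolute coords
G21
G90
G0 X29.347 Y154.643
M3 S394
G1 X102.784 Y154.643 F2914
G1 X102.784 Y62.213
G1 X29.347 Y62.213
G1 X29.347 Y154.643
M5
G0 X179.004 Y115.176
M3 S394
G1 X317.434 Y115.176 F2914
G1 X317.434 Y68.705
G1 X179.004 Y68.705
G1 X179.004 Y115.176
M5
G0 X0.000 Y0.000

viewBox `0 0 353.536 189.889` with mm width/height → 1 unit = 1 mm. Flip: y_m = 189.889 − y_svg.

**Shape 1** — `<path>` rectangle, stroke `#0000ff` → engrave (S394, F2914). Machine vertices: (29.347,154.643) → (102.784,154.643) → (102.784,62.213) → (29.347,62.213) → (29.347,154.643). Closed: final G1 returns to the first vertex.

**Shape 2** — `<polygon>` rectangle, stroke `#0000ff` → engrave (S394, F2914). Machine vertices: (179.004,115.176) → (317.434,115.176) → (317.434,68.705) → (179.004,68.705) → (179.004,115.176). Closed: final G1 returns to the first vertex.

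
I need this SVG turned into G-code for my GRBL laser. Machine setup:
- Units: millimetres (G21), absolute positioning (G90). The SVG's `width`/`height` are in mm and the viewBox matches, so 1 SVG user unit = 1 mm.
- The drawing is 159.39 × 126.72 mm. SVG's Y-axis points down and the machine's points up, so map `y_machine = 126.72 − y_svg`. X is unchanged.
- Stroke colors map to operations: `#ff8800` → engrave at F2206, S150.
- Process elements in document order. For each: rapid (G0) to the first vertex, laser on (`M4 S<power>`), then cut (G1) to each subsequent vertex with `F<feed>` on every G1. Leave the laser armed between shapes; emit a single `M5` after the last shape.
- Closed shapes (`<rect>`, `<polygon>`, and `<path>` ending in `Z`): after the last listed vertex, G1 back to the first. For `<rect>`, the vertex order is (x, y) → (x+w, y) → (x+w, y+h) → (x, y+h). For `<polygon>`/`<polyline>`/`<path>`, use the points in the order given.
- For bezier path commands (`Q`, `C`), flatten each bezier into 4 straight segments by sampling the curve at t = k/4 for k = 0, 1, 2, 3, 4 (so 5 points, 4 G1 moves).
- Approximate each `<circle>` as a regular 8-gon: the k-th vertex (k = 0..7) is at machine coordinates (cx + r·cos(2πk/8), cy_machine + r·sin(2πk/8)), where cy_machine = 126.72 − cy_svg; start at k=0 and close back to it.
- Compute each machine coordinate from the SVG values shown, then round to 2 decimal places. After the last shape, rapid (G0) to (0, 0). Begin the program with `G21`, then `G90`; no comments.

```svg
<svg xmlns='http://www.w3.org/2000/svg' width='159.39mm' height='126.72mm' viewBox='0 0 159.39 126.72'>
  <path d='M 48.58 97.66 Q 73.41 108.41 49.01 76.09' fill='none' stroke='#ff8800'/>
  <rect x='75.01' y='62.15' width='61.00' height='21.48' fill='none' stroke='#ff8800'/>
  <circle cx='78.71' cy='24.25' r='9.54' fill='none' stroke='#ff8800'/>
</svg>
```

G21
G90
G0 X48.58 Y29.06
M4 S150
G1 X57.92 Y26.38 F2206
G1 X61.10 Y29.08 F2206
G1 X58.13 Y37.16 F2206
G1 X49.01 Y50.63 F2206
G0 X75.01 Y64.57
M4 S150
G1 X136.01 Y64.57 F2206
G1 X136.01 Y43.09 F2206
G1 X75.01 Y43.09 F2206
G1 X75.01 Y64.57 F2206
G0 X88.25 Y102.47
M4 S150
G1 X85.46 Y109.22 F2206
G1 X78.71 Y112.01 F2206
G1 X71.96 Y109.22 F2206
G1 X69.17 Y102.47 F2206
G1 X71.96 Y95.72 F2206
G1 X78.71 Y92.93 F2206
G1 X85.46 Y95.72 F2206
G1 X88.25 Y102.47 F2206
M5
G0 X0.00 Y0.00

Since the viewBox matches the mm dimensions, user units are millimetres directly. The only transform is the Y-flip y_m = 126.72 − y_svg.

Shape 1 is a quadratic bezier drawn with `<path>`. Its stroke #ff8800 means engrave at S150, F2206. After flipping Y the toolpath is (48.58,29.06) → (57.92,26.38) → (61.10,29.08) → (58.13,37.16) → (49.01,50.63).

Shape 2 is a rectangle drawn with `<rect>`. Its stroke #ff8800 means engrave at S150, F2206. After flipping Y the toolpath is (75.01,64.57) → (136.01,64.57) → (136.01,43.09) → (75.01,43.09) → (75.01,64.57), returning to the start.

Shape 3 is a circle drawn with `<circle>`. Its stroke #ff8800 means engrave at S150, F2206. After flipping Y the toolpath is (88.25,102.47) → (85.46,109.22) → (78.71,112.01) → (71.96,109.22) → (69.17,102.47) → (71.96,95.72) → (78.71,92.93) → (85.46,95.72) → (88.25,102.47), returning to the start.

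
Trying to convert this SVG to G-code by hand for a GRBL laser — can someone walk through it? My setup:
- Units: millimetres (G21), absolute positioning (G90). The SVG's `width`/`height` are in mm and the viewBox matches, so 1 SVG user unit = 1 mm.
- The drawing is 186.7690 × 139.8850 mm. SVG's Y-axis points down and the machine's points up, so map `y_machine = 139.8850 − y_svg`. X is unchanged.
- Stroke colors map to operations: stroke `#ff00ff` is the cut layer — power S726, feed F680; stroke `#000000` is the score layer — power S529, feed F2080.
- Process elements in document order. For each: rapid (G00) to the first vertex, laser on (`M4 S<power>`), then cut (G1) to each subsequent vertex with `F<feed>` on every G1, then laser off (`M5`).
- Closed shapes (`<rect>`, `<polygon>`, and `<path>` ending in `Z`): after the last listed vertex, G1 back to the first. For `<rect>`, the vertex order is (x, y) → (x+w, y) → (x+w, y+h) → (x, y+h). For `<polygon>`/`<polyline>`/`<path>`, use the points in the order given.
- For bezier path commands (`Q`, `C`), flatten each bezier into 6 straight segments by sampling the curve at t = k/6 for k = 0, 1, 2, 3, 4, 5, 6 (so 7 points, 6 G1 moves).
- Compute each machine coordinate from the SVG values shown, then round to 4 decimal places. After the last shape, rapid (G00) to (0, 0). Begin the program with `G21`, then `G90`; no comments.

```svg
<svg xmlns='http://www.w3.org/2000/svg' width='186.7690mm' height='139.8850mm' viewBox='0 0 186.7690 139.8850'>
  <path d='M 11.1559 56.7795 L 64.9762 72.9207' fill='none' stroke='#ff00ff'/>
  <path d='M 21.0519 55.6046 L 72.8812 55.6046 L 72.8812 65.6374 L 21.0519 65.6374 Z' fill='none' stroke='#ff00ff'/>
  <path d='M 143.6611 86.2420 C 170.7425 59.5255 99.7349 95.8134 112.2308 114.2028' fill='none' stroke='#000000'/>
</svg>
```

Since the viewBox matches the mm dimensions, user units are millimetres directly. The only transform is the Y-flip y_m = 139.8850 − y_svg.

Shape 1 is a line segment drawn with `<path>`. Its stroke #ff00ff means cut at S726, F680. After flipping Y the toolpath is (11.1559,83.1055) → (64.9762,66.9643).

Shape 2 is a rectangle drawn with `<path>`. Its stroke #ff00ff means cut at S726, F680. After flipping Y the toolpath is (21.0519,84.2804) → (72.8812,84.2804) → (72.8812,74.2476) → (21.0519,74.2476) → (21.0519,84.2804), returning to the start.

Shape 3 is a cubic bezier drawn with `<path>`. Its stroke #000000 means score at S529, F2080. After flipping Y the toolpath is (143.6611,53.6430) → (149.8684,62.1254) → (144.7718,62.3544) → (133.4155,56.5773) → (120.8438,47.0414) → (112.1008,35.9939) → (112.2308,25.6822).

G21
G90
G00 X11.1559 Y83.1055
M4 S726
G1 X64.9762 Y66.9643 F680
M5
G00 X21.0519 Y84.2804
M4 S726
G1 X72.8812 Y84.2804 F680
G1 X72.8812 Y74.2476 F680
G1 X21.0519 Y74.2476 F680
G1 X21.0519 Y84.2804 F680
M5
G00 X143.6611 Y53.6430
M4 S529
G1 X149.8684 Y62.1254 F2080
G1 X144.7718 Y62.3544 F2080
G1 X133.4155 Y56.5773 F2080
G1 X120.8438 Y47.0414 F2080
G1 X112.1008 Y35.9939 F2080
G1 X112.2308 Y25.6822 F2080
M5
G00 X0.0000 Y0.0000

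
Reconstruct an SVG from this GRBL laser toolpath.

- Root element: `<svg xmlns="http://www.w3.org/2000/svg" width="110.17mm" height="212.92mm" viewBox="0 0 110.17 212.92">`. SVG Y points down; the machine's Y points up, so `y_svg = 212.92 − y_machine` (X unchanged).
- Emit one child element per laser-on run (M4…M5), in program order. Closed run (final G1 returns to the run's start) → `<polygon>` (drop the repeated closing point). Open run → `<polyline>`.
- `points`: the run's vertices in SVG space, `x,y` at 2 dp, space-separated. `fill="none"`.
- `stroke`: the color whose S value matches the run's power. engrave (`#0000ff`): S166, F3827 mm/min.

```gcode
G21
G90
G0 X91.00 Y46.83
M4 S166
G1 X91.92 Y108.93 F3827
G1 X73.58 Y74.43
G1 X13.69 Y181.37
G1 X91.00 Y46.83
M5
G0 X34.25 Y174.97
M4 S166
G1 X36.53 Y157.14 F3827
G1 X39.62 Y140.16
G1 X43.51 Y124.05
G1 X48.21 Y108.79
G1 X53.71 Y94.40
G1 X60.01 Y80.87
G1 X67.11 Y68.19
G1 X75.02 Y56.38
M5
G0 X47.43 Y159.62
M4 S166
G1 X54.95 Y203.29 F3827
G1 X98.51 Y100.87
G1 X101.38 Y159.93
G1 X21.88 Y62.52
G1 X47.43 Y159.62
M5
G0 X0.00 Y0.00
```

<svg xmlns="http://www.w3.org/2000/svg" width="110.17mm" height="212.92mm" viewBox="0 0 110.17 212.92">
  <polygon points="91.00,166.09 91.92,103.99 73.58,138.49 13.69,31.55" fill="none" stroke="#0000ff"/>
  <polyline points="34.25,37.95 36.53,55.78 39.62,72.76 43.51,88.87 48.21,104.13 53.71,118.52 60.01,132.05 67.11,144.73 75.02,156.54" fill="none" stroke="#0000ff"/>
  <polygon points="47.43,53.30 54.95,9.63 98.51,112.05 101.38,52.99 21.88,150.40" fill="none" stroke="#0000ff"/>
</svg>

Machine Y-up, SVG Y-down with viewBox height 212.92, so y_svg = 212.92 − y_machine; X carries over. Every run uses S166, so all elements get stroke `#0000ff` (engrave).

Run 1: The run returns to its start, so emit a `<polygon>` with points (Y-flipped): 91.00,166.09 91.92,103.99 73.58,138.49 13.69,31.55.

Run 2: The run is open, so emit a `<polyline>` with points (Y-flipped): 34.25,37.95 36.53,55.78 39.62,72.76 43.51,88.87 48.21,104.13 53.71,118.52 60.01,132.05 67.11,144.73 75.02,156.54.

Run 3: The run returns to its start, so emit a `<polygon>` with points (Y-flipped): 47.43,53.30 54.95,9.63 98.51,112.05 101.38,52.99 21.88,150.40.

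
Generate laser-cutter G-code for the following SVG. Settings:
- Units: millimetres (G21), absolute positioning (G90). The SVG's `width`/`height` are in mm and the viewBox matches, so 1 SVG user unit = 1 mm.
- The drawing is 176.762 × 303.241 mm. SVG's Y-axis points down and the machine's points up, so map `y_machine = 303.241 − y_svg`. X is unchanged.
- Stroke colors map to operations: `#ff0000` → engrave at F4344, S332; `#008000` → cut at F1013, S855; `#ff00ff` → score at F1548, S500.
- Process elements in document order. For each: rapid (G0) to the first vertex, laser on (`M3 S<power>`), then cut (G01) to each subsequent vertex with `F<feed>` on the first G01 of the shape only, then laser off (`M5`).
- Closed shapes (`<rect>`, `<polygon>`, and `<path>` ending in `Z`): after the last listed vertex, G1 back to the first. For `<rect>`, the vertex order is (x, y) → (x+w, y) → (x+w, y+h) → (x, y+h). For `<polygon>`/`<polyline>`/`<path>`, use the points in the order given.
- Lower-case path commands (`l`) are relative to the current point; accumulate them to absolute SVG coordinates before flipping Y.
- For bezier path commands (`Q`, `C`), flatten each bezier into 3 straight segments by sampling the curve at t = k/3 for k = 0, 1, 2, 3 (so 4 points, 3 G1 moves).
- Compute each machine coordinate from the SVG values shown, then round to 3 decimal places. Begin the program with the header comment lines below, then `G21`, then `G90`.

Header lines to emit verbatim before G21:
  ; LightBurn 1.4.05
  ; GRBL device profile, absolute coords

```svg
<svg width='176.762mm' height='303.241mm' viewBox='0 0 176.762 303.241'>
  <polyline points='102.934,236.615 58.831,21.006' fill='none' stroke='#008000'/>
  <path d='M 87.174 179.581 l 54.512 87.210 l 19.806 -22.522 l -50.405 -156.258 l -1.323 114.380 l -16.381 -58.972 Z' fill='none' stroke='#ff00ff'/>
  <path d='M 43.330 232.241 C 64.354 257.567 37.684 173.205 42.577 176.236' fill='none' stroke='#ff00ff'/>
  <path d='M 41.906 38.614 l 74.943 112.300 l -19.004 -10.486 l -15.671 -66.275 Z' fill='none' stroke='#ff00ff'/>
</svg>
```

1 u = 1 mm; y_m = 303.241 − y.

[1] `<polyline>` line segment, #008000→cut S855 F1013: (102.934,66.626) → (58.831,282.235)

[2] `<path>` closed polygon, #ff00ff→score S500 F1548: (87.174,123.660) → (141.686,36.450) → (161.492,58.972) → (111.087,215.230) → (109.764,100.850) → (93.383,159.822) → (87.174,123.660) (closed)

[3] `<path>` cubic bezier, #ff00ff→score S500 F1548: (43.330,71.000) → (51.391,74.937) → (45.270,108.204) → (42.577,127.005)

[4] `<path>` closed polygon, #ff00ff→score S500 F1548: (41.906,264.627) → (116.849,152.327) → (97.845,162.813) → (82.174,229.088) → (41.906,264.627) (closed)

; LightBurn 1.4.05
; GRBL device profile, absolute coords
G21
G90
G0 X102.934 Y66.626
M3 S855
G01 X58.831 Y282.235 F1013
M5
G0 X87.174 Y123.660
M3 S500
G01 X141.686 Y36.450 F1548
G01 X161.492 Y58.972
G01 X111.087 Y215.230
G01 X109.764 Y100.850
G01 X93.383 Y159.822
G01 X87.174 Y123.660
M5
G0 X43.330 Y71.000
M3 S500
G01 X51.391 Y74.937 F1548
G01 X45.270 Y108.204
G01 X42.577 Y127.005
M5
G0 X41.906 Y264.627
M3 S500
G01 X116.849 Y152.327 F1548
G01 X97.845 Y162.813
G01 X82.174 Y229.088
G01 X41.906 Y264.627
M5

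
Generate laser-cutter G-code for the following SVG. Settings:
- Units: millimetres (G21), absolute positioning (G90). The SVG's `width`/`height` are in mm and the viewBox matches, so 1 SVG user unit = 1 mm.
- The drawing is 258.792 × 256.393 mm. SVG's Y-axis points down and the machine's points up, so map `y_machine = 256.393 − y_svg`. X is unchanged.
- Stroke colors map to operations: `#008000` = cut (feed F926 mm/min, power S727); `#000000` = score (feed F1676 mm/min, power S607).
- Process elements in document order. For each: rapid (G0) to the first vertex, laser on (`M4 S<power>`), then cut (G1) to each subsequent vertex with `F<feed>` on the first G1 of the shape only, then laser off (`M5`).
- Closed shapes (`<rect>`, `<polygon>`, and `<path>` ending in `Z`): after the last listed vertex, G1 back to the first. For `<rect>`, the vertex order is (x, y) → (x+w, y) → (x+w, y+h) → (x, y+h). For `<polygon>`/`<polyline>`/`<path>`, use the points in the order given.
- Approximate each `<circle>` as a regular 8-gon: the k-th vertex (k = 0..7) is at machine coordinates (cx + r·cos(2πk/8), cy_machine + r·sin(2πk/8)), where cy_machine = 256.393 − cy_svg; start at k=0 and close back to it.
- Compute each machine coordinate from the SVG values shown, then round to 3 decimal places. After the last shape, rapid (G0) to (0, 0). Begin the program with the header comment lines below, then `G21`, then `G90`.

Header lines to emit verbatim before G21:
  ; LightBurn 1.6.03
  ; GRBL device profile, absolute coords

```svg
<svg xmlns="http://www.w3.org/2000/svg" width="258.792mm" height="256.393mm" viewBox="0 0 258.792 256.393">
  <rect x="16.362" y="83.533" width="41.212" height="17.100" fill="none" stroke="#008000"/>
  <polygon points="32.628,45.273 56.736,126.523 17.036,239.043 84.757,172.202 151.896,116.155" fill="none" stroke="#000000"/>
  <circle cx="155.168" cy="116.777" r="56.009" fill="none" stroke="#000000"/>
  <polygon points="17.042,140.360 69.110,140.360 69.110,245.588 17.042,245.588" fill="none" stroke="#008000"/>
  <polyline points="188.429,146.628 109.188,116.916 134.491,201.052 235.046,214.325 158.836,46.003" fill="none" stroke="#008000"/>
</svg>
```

; LightBurn 1.6.03
; GRBL device profile, absolute coords
G21
G90
G0 X16.362 Y172.860
M4 S727
G1 X57.574 Y172.860 F926
G1 X57.574 Y155.760
G1 X16.362 Y155.760
G1 X16.362 Y172.860
M5
G0 X32.628 Y211.120
M4 S607
G1 X56.736 Y129.870 F1676
G1 X17.036 Y17.350
G1 X84.757 Y84.191
G1 X151.896 Y140.238
G1 X32.628 Y211.120
M5
G0 X211.177 Y139.616
M4 S607
G1 X194.772 Y179.220 F1676
G1 X155.168 Y195.625
G1 X115.564 Y179.220
G1 X99.159 Y139.616
G1 X115.564 Y100.012
G1 X155.168 Y83.607
G1 X194.772 Y100.012
G1 X211.177 Y139.616
M5
G0 X17.042 Y116.033
M4 S727
G1 X69.110 Y116.033 F926
G1 X69.110 Y10.805
G1 X17.042 Y10.805
G1 X17.042 Y116.033
M5
G0 X188.429 Y109.765
M4 S727
G1 X109.188 Y139.477 F926
G1 X134.491 Y55.341
G1 X235.046 Y42.068
G1 X158.836 Y210.390
M5
G0 X0.000 Y0.000

1 u = 1 mm; y_m = 256.393 − y.

[1] `<rect>` rectangle, #008000→cut S727 F926: (16.362,172.860) → (57.574,172.860) → (57.574,155.760) → (16.362,155.760) → (16.362,172.860) (closed)

[2] `<polygon>` closed polygon, #000000→score S607 F1676: (32.628,211.120) → (56.736,129.870) → (17.036,17.350) → (84.757,84.191) → (151.896,140.238) → (32.628,211.120) (closed)

[3] `<circle>` circle, #000000→score S607 F1676: (211.177,139.616) → (194.772,179.220) → (155.168,195.625) → (115.564,179.220) → (99.159,139.616) → (115.564,100.012) → (155.168,83.607) → (194.772,100.012) → (211.177,139.616) (closed)

[4] `<polygon>` rectangle, #008000→cut S727 F926: (17.042,116.033) → (69.110,116.033) → (69.110,10.805) → (17.042,10.805) → (17.042,116.033) (closed)

[5] `<polyline>` open polyline, #008000→cut S727 F926: (188.429,109.765) → (109.188,139.477) → (134.491,55.341) → (235.046,42.068) → (158.836,210.390)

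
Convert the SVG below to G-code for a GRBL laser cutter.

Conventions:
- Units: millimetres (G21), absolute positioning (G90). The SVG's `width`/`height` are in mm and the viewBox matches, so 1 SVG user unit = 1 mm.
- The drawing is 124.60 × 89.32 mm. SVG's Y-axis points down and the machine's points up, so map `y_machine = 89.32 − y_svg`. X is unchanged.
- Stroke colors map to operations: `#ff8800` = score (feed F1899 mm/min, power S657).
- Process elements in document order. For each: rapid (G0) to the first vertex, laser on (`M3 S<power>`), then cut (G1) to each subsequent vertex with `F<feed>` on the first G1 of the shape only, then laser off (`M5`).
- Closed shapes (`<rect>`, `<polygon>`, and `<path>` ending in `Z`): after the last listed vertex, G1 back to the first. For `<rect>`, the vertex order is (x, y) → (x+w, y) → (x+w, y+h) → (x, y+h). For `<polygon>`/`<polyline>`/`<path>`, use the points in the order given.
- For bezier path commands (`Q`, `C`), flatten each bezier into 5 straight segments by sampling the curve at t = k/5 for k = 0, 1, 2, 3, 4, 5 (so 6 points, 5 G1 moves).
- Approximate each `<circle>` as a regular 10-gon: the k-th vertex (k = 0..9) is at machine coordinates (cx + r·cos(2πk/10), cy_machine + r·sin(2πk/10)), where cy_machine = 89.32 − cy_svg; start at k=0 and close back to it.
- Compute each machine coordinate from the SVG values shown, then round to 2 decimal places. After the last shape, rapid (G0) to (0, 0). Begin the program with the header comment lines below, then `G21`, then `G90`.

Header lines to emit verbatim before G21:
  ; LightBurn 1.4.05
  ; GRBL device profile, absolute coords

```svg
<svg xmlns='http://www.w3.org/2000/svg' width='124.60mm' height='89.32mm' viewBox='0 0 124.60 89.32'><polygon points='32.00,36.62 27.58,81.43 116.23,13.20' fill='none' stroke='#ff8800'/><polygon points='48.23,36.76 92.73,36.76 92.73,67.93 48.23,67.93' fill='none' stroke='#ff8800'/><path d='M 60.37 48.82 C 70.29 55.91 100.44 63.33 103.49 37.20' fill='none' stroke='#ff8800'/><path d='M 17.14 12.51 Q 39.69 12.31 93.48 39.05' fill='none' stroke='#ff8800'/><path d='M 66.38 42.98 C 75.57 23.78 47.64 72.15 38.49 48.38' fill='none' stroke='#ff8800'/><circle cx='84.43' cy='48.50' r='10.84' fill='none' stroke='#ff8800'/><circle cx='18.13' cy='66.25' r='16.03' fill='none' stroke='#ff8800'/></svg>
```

; LightBurn 1.4.05
; GRBL device profile, absolute coords
G21
G90
G0 X32.00 Y52.70
M3 S657
G1 X27.58 Y7.89 F1899
G1 X116.23 Y76.12
G1 X32.00 Y52.70
M5
G0 X48.23 Y52.56
M3 S657
G1 X92.73 Y52.56 F1899
G1 X92.73 Y21.39
G1 X48.23 Y21.39
G1 X48.23 Y52.56
M5
G0 X60.37 Y40.50
M3 S657
G1 X68.37 Y36.48 F1899
G1 X78.96 Y34.00
G1 X89.85 Y34.70
G1 X98.79 Y40.20
G1 X103.49 Y52.12
M5
G0 X17.14 Y76.81
M3 S657
G1 X27.41 Y75.81 F1899
G1 X40.18 Y72.66
G1 X55.45 Y67.35
G1 X73.21 Y59.89
G1 X93.48 Y50.27
M5
G0 X66.38 Y46.34
M3 S657
G1 X67.89 Y50.87 F1899
G1 X63.17 Y45.89
G1 X54.91 Y38.10
G1 X45.79 Y34.22
G1 X38.49 Y40.94
M5
G0 X95.27 Y40.82
M3 S657
G1 X93.20 Y47.19 F1899
G1 X87.78 Y51.13
G1 X81.08 Y51.13
G1 X75.66 Y47.19
G1 X73.59 Y40.82
G1 X75.66 Y34.45
G1 X81.08 Y30.51
G1 X87.78 Y30.51
G1 X93.20 Y34.45
G1 X95.27 Y40.82
M5
G0 X34.16 Y23.07
M3 S657
G1 X31.10 Y32.49 F1899
G1 X23.08 Y38.32
G1 X13.18 Y38.32
G1 X5.16 Y32.49
G1 X2.10 Y23.07
G1 X5.16 Y13.65
G1 X13.18 Y7.82
G1 X23.08 Y7.82
G1 X31.10 Y13.65
G1 X34.16 Y23.07
M5
G0 X0.00 Y0.00

1 u = 1 mm; y_m = 89.32 − y.

[1] `<polygon>` closed polygon, #ff8800→score S657 F1899: (32.00,52.70) → (27.58,7.89) → (116.23,76.12) → (32.00,52.70) (closed)

[2] `<polygon>` rectangle, #ff8800→score S657 F1899: (48.23,52.56) → (92.73,52.56) → (92.73,21.39) → (48.23,21.39) → (48.23,52.56) (closed)

[3] `<path>` cubic bezier, #ff8800→score S657 F1899: (60.37,40.50) → (68.37,36.48) → (78.96,34.00) → (89.85,34.70) → (98.79,40.20) → (103.49,52.12)

[4] `<path>` quadratic bezier, #ff8800→score S657 F1899: (17.14,76.81) → (27.41,75.81) → (40.18,72.66) → (55.45,67.35) → (73.21,59.89) → (93.48,50.27)

[5] `<path>` cubic bezier, #ff8800→score S657 F1899: (66.38,46.34) → (67.89,50.87) → (63.17,45.89) → (54.91,38.10) → (45.79,34.22) → (38.49,40.94)

[6] `<circle>` circle, #ff8800→score S657 F1899: (95.27,40.82) → (93.20,47.19) → (87.78,51.13) → (81.08,51.13) → (75.66,47.19) → (73.59,40.82) → (75.66,34.45) → (81.08,30.51) → (87.78,30.51) → (93.20,34.45) → (95.27,40.82) (closed)

[7] `<circle>` circle, #ff8800→score S657 F1899: (34.16,23.07) → (31.10,32.49) → (23.08,38.32) → (13.18,38.32) → (5.16,32.49) → (2.10,23.07) → (5.16,13.65) → (13.18,7.82) → (23.08,7.82) → (31.10,13.65) → (34.16,23.07) (closed)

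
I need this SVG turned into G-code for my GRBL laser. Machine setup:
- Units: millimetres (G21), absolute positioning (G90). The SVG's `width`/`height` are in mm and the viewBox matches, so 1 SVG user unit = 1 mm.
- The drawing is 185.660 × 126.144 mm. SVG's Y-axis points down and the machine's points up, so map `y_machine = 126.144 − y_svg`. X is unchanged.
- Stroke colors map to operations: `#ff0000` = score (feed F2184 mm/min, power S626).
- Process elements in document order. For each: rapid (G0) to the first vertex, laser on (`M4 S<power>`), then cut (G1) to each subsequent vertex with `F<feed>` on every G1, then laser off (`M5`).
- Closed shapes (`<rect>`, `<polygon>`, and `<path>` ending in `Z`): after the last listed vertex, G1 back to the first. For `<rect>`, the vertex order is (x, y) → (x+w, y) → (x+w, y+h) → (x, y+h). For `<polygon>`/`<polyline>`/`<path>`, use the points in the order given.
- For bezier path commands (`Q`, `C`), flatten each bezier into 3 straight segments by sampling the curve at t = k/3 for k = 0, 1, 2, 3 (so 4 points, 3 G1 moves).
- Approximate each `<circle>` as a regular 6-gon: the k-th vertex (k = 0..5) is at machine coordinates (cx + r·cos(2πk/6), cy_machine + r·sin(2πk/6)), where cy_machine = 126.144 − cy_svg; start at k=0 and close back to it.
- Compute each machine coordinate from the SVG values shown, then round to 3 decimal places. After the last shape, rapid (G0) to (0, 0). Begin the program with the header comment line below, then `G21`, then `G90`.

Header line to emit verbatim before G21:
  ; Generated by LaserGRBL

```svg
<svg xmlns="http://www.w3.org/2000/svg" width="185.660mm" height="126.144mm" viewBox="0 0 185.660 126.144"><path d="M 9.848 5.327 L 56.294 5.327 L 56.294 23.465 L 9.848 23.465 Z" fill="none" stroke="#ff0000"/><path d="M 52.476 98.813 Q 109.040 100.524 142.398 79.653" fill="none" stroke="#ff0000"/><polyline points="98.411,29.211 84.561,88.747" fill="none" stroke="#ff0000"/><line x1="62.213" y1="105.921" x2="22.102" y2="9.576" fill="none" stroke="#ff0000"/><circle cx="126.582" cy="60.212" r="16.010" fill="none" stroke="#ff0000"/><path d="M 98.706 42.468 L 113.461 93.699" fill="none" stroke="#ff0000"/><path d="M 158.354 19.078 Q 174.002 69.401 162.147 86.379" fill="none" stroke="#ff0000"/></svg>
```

Since the viewBox matches the mm dimensions, user units are millimetres directly. The only transform is the Y-flip y_m = 126.144 − y_svg.

Shape 1 is a rectangle drawn with `<path>`. Its stroke #ff0000 means score at S626, F2184. After flipping Y the toolpath is (9.848,120.817) → (56.294,120.817) → (56.294,102.679) → (9.848,102.679) → (9.848,120.817), returning to the start.

Shape 2 is a quadratic bezier drawn with `<path>`. Its stroke #ff0000 means score at S626, F2184. After flipping Y the toolpath is (52.476,27.331) → (87.607,28.699) → (117.581,35.086) → (142.398,46.491).

Shape 3 is a line segment drawn with `<polyline>`. Its stroke #ff0000 means score at S626, F2184. After flipping Y the toolpath is (98.411,96.933) → (84.561,37.397).

Shape 4 is a line segment drawn with `<line>`. Its stroke #ff0000 means score at S626, F2184. After flipping Y the toolpath is (62.213,20.223) → (22.102,116.568).

Shape 5 is a circle drawn with `<circle>`. Its stroke #ff0000 means score at S626, F2184. After flipping Y the toolpath is (142.592,65.932) → (134.587,79.797) → (118.577,79.797) → (110.572,65.932) → (118.577,52.067) → (134.587,52.067) → (142.592,65.932), returning to the start.

Shape 6 is a line segment drawn with `<path>`. Its stroke #ff0000 means score at S626, F2184. After flipping Y the toolpath is (98.706,83.676) → (113.461,32.445).

Shape 7 is a quadratic bezier drawn with `<path>`. Its stroke #ff0000 means score at S626, F2184. After flipping Y the toolpath is (158.354,107.066) → (165.730,77.222) → (166.994,54.789) → (162.147,39.765).

; Generated by LaserGRBL
G21
G90
G0 X9.848 Y120.817
M4 S626
G1 X56.294 Y120.817 F2184
G1 X56.294 Y102.679 F2184
G1 X9.848 Y102.679 F2184
G1 X9.848 Y120.817 F2184
M5
G0 X52.476 Y27.331
M4 S626
G1 X87.607 Y28.699 F2184
G1 X117.581 Y35.086 F2184
G1 X142.398 Y46.491 F2184
M5
G0 X98.411 Y96.933
M4 S626
G1 X84.561 Y37.397 F2184
M5
G0 X62.213 Y20.223
M4 S626
G1 X22.102 Y116.568 F2184
M5
G0 X142.592 Y65.932
M4 S626
G1 X134.587 Y79.797 F2184
G1 X118.577 Y79.797 F2184
G1 X110.572 Y65.932 F2184
G1 X118.577 Y52.067 F2184
G1 X134.587 Y52.067 F2184
G1 X142.592 Y65.932 F2184
M5
G0 X98.706 Y83.676
M4 S626
G1 X113.461 Y32.445 F2184
M5
G0 X158.354 Y107.066
M4 S626
G1 X165.730 Y77.222 F2184
G1 X166.994 Y54.789 F2184
G1 X162.147 Y39.765 F2184
M5
G0 X0.000 Y0.000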